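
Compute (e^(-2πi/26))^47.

Since ω_26^26 = 1, powers reduce modulo 26.
47 mod 26 = 21
So ω_26^47 = ω_26^21 = e^(-2πi·21/26)

ω_26^47 = ω_26^21 = 0.3546+0.9350i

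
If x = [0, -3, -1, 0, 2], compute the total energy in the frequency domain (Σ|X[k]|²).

Parseval: Σ|x[n]|² = (1/N)Σ|X[k]|², so Σ|X[k]|² = N·Σ|x[n]|² = 5·14.0000

Σ|X[k]|² = N·Σ|x[n]|² = 5·14.0000 = 70.0000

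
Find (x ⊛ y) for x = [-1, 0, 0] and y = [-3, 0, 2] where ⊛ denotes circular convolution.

(x ⊛ y)[n] = Σ(m=0 to 2) x[m] · y[(n-m) mod 3]

Computing each output sample:
(x ⊛ y)[0] = 3
(x ⊛ y)[1] = 0
(x ⊛ y)[2] = -2

x ⊛ y = [3, 0, -2]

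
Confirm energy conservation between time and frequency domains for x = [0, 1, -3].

Time domain:
Σ|x[n]|² = |0|² + |1|² + |-3|² = 10.0000

Frequency domain:
(1/3)Σ|X[k]|² = (1/3)(|-2|² + |1.0000-3.4641i|² + |1.0000+3.4641i|²) = (1/3)·30.0000 = 10.0000

Both sides agree, confirming Parseval's theorem.

Σ|x[n]|² = (1/N)Σ|X[k]|² = 10.0000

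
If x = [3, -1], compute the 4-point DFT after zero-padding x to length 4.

Original 2-point DFT: [2, 4]
Zero-padded 4-point DFT provides frequency interpolation.

DFT_4([x, 0, ...]) = [2, 3+1i, 4, 3-1i]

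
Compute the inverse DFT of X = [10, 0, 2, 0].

x[n] = (1/4) Σ(k=0 to 3) X[k] · e^(2πikn/4)

Computing each x[n]:
x[0] = 3
x[1] = 2
x[2] = 3
x[3] = 2

x = [3, 2, 3, 2]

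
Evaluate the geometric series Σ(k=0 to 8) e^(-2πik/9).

Sum of all nth roots of unity equals 0 for n > 1 (geometric series with r ≠ 1).

0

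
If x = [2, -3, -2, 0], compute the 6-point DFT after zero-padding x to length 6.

Original 4-point DFT: [-3, 4+3i, 3, 4-3i]
Zero-padded 6-point DFT provides frequency interpolation.

DFT_6([x, 0, ...]) = [-3, 1.5000+4.3301i, 4.5000+0.8660i, 3, 4.5000-0.8660i, 1.5000-4.3301i]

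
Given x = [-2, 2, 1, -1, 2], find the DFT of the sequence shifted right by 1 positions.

Time shift by 1: X_shifted[k] = ω_5^(1k) · X[k]
Shifted x = [2, -2, 2, 1, -1]

DFT(x[n-1]) = [2, -1.3541+0.3633i, 5.3541+1.5388i, 5.3541-1.5388i, -1.3541-0.3633i]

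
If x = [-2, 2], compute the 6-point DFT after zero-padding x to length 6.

Original 2-point DFT: [0, -4]
Zero-padded 6-point DFT provides frequency interpolation.

DFT_6([x, 0, ...]) = [0, -1.0000-1.7321i, -3.0000-1.7321i, -4, -3.0000+1.7321i, -1.0000+1.7321i]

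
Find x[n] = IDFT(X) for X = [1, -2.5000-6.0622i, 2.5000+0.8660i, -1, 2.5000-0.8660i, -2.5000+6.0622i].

x[n] = (1/6) Σ(k=0 to 5) X[k] · e^(2πikn/6)

Computing each x[n]:
x[0] = 0
x[1] = 1
x[2] = 2
x[3] = 2
x[4] = -2
x[5] = -2

x = [0, 1, 2, 2, -2, -2]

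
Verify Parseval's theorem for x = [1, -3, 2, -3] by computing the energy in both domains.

Time domain:
Σ|x[n]|² = |1|² + |-3|² + |2|² + |-3|² = 23.0000

Frequency domain:
(1/4)Σ|X[k]|² = (1/4)(|-3|² + |-1|² + |9|² + |-1|²) = (1/4)·92.0000 = 23.0000

Both sides agree, confirming Parseval's theorem.

Σ|x[n]|² = (1/N)Σ|X[k]|² = 23.0000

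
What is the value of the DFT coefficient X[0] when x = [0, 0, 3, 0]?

X[0] = Σ(n=0 to 3) x[n] · ω_4^0 = Σ x[n]
= (0) + (0) + (3) + (0)

X[0] = 3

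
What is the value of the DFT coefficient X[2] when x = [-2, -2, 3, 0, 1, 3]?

X[2] = Σ(n=0 to 5) x[n] · ω_6^(2n) where ω_6 = e^(-2πi/6)
= (-2)·ω_6^0 + (-2)·ω_6^2 + (3)·ω_6^4 + (0)·ω_6^6 + (1)·ω_6^8 + (3)·ω_6^10

X[2] = -4.5000+6.0622i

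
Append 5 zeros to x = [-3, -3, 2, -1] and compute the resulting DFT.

Original 4-point DFT: [-5, -5+2i, 3, -5-2i]
Zero-padded 9-point DFT provides frequency interpolation.

DFT_9([x, 0, ...]) = [-5, -4.4508+0.8248i, -4.9003+1.4044i, -3.5000+4.3301i, 1.8512+3.1777i, 1.8512-3.1777i, -3.5000-4.3301i, -4.9003-1.4044i, -4.4508-0.8248i]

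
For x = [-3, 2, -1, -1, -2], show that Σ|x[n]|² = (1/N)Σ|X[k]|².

Time domain:
Σ|x[n]|² = |-3|² + |2|² + |-1|² + |-1|² + |-2|² = 19.0000

Frequency domain:
(1/5)Σ|X[k]|² = (1/5)(|-5|² + |-1.3820-3.8042i|² + |-3.6180-2.3511i|² + |-3.6180+2.3511i|² + |-1.3820+3.8042i|²) = (1/5)·95.0000 = 19.0000

Both sides agree, confirming Parseval's theorem.

Σ|x[n]|² = (1/N)Σ|X[k]|² = 19.0000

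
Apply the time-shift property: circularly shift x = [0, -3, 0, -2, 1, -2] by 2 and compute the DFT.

Time shift by 2: X_shifted[k] = ω_6^(2k) · X[k]
Shifted x = [1, -2, 0, -3, 0, -2]

DFT(x[n-2]) = [-6, 2, 0, 8, 0, 2]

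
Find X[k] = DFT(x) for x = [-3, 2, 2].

X[k] = Σ(n=0 to 2) x[n] · ω_3^(nk)
where ω_3 = e^(-2πi/3)

Computing each X[k]:
X[0] = 1
X[1] = -5
X[2] = -5

X = [1, -5, -5]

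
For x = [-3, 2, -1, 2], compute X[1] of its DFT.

X[1] = Σ(n=0 to 3) x[n] · ω_4^(1n) where ω_4 = e^(-2πi/4)
= (-3)·ω_4^0 + (2)·ω_4^1 + (-1)·ω_4^2 + (2)·ω_4^3

X[1] = -2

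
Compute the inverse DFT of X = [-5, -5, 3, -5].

x[n] = (1/4) Σ(k=0 to 3) X[k] · e^(2πikn/4)

Computing each x[n]:
x[0] = -3
x[1] = -2
x[2] = 2
x[3] = -2

x = [-3, -2, 2, -2]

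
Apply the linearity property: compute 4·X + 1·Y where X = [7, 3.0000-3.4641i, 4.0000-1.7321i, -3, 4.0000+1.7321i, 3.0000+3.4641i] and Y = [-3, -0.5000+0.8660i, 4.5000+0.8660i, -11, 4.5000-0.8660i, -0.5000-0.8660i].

By linearity: DFT(4x + 1y) = 4·DFT(x) + 1·DFT(y)
= 4·[7, 3.0000-3.4641i, 4.0000-1.7321i, -3, 4.0000+1.7321i, 3.0000+3.4641i] + 1·[-3, -0.5000+0.8660i, 4.5000+0.8660i, -11, 4.5000-0.8660i, -0.5000-0.8660i]

Computing element-wise:
Z[0] = 4·(7) + 1·(-3) = 25
Z[1] = 4·(3.0000-3.4641i) + 1·(-0.5000+0.8660i) = 11.5000-12.9904i
Z[2] = 4·(4.0000-1.7321i) + 1·(4.5000+0.8660i) = 20.5000-6.0624i
Z[3] = 4·(-3) + 1·(-11) = -23
Z[4] = 4·(4.0000+1.7321i) + 1·(4.5000-0.8660i) = 20.5000+6.0624i
Z[5] = 4·(3.0000+3.4641i) + 1·(-0.5000-0.8660i) = 11.5000+12.9904i

DFT(4x + 1y) = 4·X + 1·Y = [25, 11.5000-12.9904i, 20.5000-6.0624i, -23, 20.5000+6.0624i, 11.5000+12.9904i]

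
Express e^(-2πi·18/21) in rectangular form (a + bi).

ω_21^18 = e^(-2πi·18/21)
= cos(-2π·18/21) + i·sin(-2π·18/21)
= cos(-36π/21) + i·sin(-36π/21)

ω_21^18 = cos(-36π/21) + i·sin(-36π/21) = 0.6235+0.7818i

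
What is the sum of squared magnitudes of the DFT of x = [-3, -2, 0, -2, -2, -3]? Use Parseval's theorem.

Parseval: Σ|x[n]|² = (1/N)Σ|X[k]|², so Σ|X[k]|² = N·Σ|x[n]|² = 6·30.0000

Σ|X[k]|² = N·Σ|x[n]|² = 6·30.0000 = 180.0000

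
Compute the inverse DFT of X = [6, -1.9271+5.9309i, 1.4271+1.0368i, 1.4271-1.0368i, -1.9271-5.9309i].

x[n] = (1/5) Σ(k=0 to 4) X[k] · e^(2πikn/5)

Computing each x[n]:
x[0] = 1
x[1] = -2
x[2] = 1
x[3] = 3
x[4] = 3

x = [1, -2, 1, 3, 3]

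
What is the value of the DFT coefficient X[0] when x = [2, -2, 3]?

X[0] = Σ(n=0 to 2) x[n] · ω_3^0 = Σ x[n]
= (2) + (-2) + (3)

X[0] = 3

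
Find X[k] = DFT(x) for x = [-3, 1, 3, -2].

X[k] = Σ(n=0 to 3) x[n] · ω_4^(nk)
where ω_4 = e^(-2πi/4)

Computing each X[k]:
X[0] = -1
X[1] = -6-3i
X[2] = 1
X[3] = -6+3i

X = [-1, -6-3i, 1, -6+3i]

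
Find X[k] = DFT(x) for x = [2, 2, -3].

X[k] = Σ(n=0 to 2) x[n] · ω_3^(nk)
where ω_3 = e^(-2πi/3)

Computing each X[k]:
X[0] = 1
X[1] = 2.5000-4.3301i
X[2] = 2.5000+4.3301i

X = [1, 2.5000-4.3301i, 2.5000+4.3301i]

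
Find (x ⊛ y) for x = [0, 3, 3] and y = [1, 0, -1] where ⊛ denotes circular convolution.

(x ⊛ y)[n] = Σ(m=0 to 2) x[m] · y[(n-m) mod 3]

Computing each output sample:
(x ⊛ y)[0] = -3
(x ⊛ y)[1] = 0
(x ⊛ y)[2] = 3

x ⊛ y = [-3, 0, 3]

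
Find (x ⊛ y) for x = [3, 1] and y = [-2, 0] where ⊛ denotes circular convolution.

(x ⊛ y)[n] = Σ(m=0 to 1) x[m] · y[(n-m) mod 2]

Computing each output sample:
(x ⊛ y)[0] = -6
(x ⊛ y)[1] = -2

x ⊛ y = [-6, -2]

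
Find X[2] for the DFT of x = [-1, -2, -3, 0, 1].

X[2] = Σ(n=0 to 4) x[n] · ω_5^(2n) where ω_5 = e^(-2πi/5)
= (-1)·ω_5^0 + (-2)·ω_5^2 + (-3)·ω_5^4 + (0)·ω_5^6 + (1)·ω_5^8

X[2] = -1.1180-1.0898i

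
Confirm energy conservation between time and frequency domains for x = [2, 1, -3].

Time domain:
Σ|x[n]|² = |2|² + |1|² + |-3|² = 14.0000

Frequency domain:
(1/3)Σ|X[k]|² = (1/3)(|0|² + |3.0000-3.4641i|² + |3.0000+3.4641i|²) = (1/3)·42.0000 = 14.0000

Both sides agree, confirming Parseval's theorem.

Σ|x[n]|² = (1/N)Σ|X[k]|² = 14.0000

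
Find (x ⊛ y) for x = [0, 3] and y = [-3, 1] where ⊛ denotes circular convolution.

(x ⊛ y)[n] = Σ(m=0 to 1) x[m] · y[(n-m) mod 2]

Computing each output sample:
(x ⊛ y)[0] = 3
(x ⊛ y)[1] = -9

x ⊛ y = [3, -9]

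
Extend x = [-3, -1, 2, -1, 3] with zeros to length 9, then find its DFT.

Original 5-point DFT: [0, -3.1910+2.0409i, -4.3090+5.2043i, -4.3090-5.2043i, -3.1910-2.0409i]
Zero-padded 9-point DFT provides frequency interpolation.

DFT_9([x, 0, ...]) = [0, -5.7378-1.4869i, -2.2549+1.3631i, -6, 0.4927+5.4480i, 0.4927-5.4480i, -6, -2.2549-1.3631i, -5.7378+1.4869i]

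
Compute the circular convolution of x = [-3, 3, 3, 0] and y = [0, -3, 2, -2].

(x ⊛ y)[n] = Σ(m=0 to 3) x[m] · y[(n-m) mod 4]

Computing each output sample:
(x ⊛ y)[0] = 0
(x ⊛ y)[1] = 3
(x ⊛ y)[2] = -15
(x ⊛ y)[3] = 3

x ⊛ y = [0, 3, -15, 3]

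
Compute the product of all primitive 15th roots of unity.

The primitive 15th roots of unity are ω_15^k for k coprime to 15: k ∈ {1, 2, 4, 7, 8, 11, 13, 14}
Their product equals the constant term of the cyclotomic polynomial Φ_15(x) up to sign.
For n ≥ 3, the product of all primitive nth roots of unity is 1. (For n=1 it is 1; for n=2 it is -1.)

1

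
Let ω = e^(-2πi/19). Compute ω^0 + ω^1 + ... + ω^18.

Sum of all nth roots of unity equals 0 for n > 1 (geometric series with r ≠ 1).

0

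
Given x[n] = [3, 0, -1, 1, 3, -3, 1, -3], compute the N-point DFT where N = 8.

X[k] = Σ(n=0 to 7) x[n] · ω_8^(nk)
where ω_8 = e^(-2πi/8)

Computing each X[k]:
X[0] = 1
X[1] = -0.7071-2.9497i
X[2] = 6+1i
X[3] = 0.7071-6.9497i
X[4] = 11
X[5] = 0.7071+6.9497i
X[6] = 6-1i
X[7] = -0.7071+2.9497i

X = [1, -0.7071-2.9497i, 6+1i, 0.7071-6.9497i, 11, 0.7071+6.9497i, 6-1i, -0.7071+2.9497i]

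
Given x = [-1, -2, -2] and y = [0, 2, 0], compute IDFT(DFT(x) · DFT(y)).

(x ⊛ y)[n] = Σ(m=0 to 2) x[m] · y[(n-m) mod 3]

Computing each output sample:
(x ⊛ y)[0] = -4
(x ⊛ y)[1] = -2
(x ⊛ y)[2] = -4

x ⊛ y = [-4, -2, -4]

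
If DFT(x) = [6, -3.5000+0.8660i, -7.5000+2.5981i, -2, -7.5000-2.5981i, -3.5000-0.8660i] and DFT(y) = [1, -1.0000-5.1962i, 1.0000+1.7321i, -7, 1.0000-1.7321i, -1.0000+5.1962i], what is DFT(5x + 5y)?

By linearity: DFT(5x + 5y) = 5·DFT(x) + 5·DFT(y)
= 5·[6, -3.5000+0.8660i, -7.5000+2.5981i, -2, -7.5000-2.5981i, -3.5000-0.8660i] + 5·[1, -1.0000-5.1962i, 1.0000+1.7321i, -7, 1.0000-1.7321i, -1.0000+5.1962i]

Computing element-wise:
Z[0] = 5·(6) + 5·(1) = 35
Z[1] = 5·(-3.5000+0.8660i) + 5·(-1.0000-5.1962i) = -22.5000-21.6510i
Z[2] = 5·(-7.5000+2.5981i) + 5·(1.0000+1.7321i) = -32.5000+21.6510i
Z[3] = 5·(-2) + 5·(-7) = -45
Z[4] = 5·(-7.5000-2.5981i) + 5·(1.0000-1.7321i) = -32.5000-21.6510i
Z[5] = 5·(-3.5000-0.8660i) + 5·(-1.0000+5.1962i) = -22.5000+21.6510i

DFT(5x + 5y) = 5·X + 5·Y = [35, -22.5000-21.6510i, -32.5000+21.6510i, -45, -32.5000-21.6510i, -22.5000+21.6510i]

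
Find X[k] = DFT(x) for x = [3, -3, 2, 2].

X[k] = Σ(n=0 to 3) x[n] · ω_4^(nk)
where ω_4 = e^(-2πi/4)

Computing each X[k]:
X[0] = 4
X[1] = 1+5i
X[2] = 6
X[3] = 1-5i

X = [4, 1+5i, 6, 1-5i]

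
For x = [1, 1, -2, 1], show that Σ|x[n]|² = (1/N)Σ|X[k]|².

Time domain:
Σ|x[n]|² = |1|² + |1|² + |-2|² + |1|² = 7.0000

Frequency domain:
(1/4)Σ|X[k]|² = (1/4)(|1|² + |3|² + |-3|² + |3|²) = (1/4)·28.0000 = 7.0000

Both sides agree, confirming Parseval's theorem.

Σ|x[n]|² = (1/N)Σ|X[k]|² = 7.0000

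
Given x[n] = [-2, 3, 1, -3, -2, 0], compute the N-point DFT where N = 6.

X[k] = Σ(n=0 to 5) x[n] · ω_6^(nk)
where ω_6 = e^(-2πi/6)

Computing each X[k]:
X[0] = -3
X[1] = 3.0000-5.1962i
X[2] = -6
X[3] = -3
X[4] = -6
X[5] = 3.0000+5.1962i

X = [-3, 3.0000-5.1962i, -6, -3, -6, 3.0000+5.1962i]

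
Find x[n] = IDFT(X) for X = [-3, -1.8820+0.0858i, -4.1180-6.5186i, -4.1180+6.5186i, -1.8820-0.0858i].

x[n] = (1/5) Σ(k=0 to 4) X[k] · e^(2πikn/5)

Computing each x[n]:
x[0] = -3
x[1] = 2
x[2] = -3
x[3] = 2
x[4] = -1

x = [-3, 2, -3, 2, -1]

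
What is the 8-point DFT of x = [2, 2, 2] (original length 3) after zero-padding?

Original 3-point DFT: [6, 0, 0]
Zero-padded 8-point DFT provides frequency interpolation.

DFT_8([x, 0, ...]) = [6, 3.4142-3.4142i, -2i, 0.5858+0.5858i, 2, 0.5858-0.5858i, 2i, 3.4142+3.4142i]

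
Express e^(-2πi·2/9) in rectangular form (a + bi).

ω_9^2 = e^(-2πi·2/9)
= cos(-2π·2/9) + i·sin(-2π·2/9)
= cos(-4π/9) + i·sin(-4π/9)

ω_9^2 = cos(-4π/9) + i·sin(-4π/9) = 0.1736-0.9848i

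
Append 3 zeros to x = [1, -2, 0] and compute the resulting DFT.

Original 3-point DFT: [-1, 2.0000+1.7321i, 2.0000-1.7321i]
Zero-padded 6-point DFT provides frequency interpolation.

DFT_6([x, 0, ...]) = [-1, 1.7321i, 2.0000+1.7321i, 3, 2.0000-1.7321i, -1.7321i]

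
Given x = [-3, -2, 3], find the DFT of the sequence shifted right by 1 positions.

Time shift by 1: X_shifted[k] = ω_3^(1k) · X[k]
Shifted x = [3, -3, -2]

DFT(x[n-1]) = [-2, 5.5000+0.8660i, 5.5000-0.8660i]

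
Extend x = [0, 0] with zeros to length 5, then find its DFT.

Original 2-point DFT: [0, 0]
Zero-padded 5-point DFT provides frequency interpolation.

DFT_5([x, 0, ...]) = [0, 0, 0, 0, 0]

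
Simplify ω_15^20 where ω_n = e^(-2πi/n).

Since ω_15^15 = 1, powers reduce modulo 15.
20 mod 15 = 5
So ω_15^20 = ω_15^5 = e^(-2πi·5/15)

ω_15^20 = ω_15^5 = -0.5000-0.8660i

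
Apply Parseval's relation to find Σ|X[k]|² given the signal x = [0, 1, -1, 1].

Parseval: Σ|x[n]|² = (1/N)Σ|X[k]|², so Σ|X[k]|² = N·Σ|x[n]|² = 4·3.0000

Σ|X[k]|² = N·Σ|x[n]|² = 4·3.0000 = 12.0000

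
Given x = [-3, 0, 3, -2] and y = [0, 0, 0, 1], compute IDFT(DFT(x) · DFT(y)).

(x ⊛ y)[n] = Σ(m=0 to 3) x[m] · y[(n-m) mod 4]

Computing each output sample:
(x ⊛ y)[0] = 0
(x ⊛ y)[1] = 3
(x ⊛ y)[2] = -2
(x ⊛ y)[3] = -3

x ⊛ y = [0, 3, -2, -3]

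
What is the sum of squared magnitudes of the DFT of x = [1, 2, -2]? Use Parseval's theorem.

Parseval: Σ|x[n]|² = (1/N)Σ|X[k]|², so Σ|X[k]|² = N·Σ|x[n]|² = 3·9.0000

Σ|X[k]|² = N·Σ|x[n]|² = 3·9.0000 = 27.0000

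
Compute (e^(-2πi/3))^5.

Since ω_3^3 = 1, powers reduce modulo 3.
5 mod 3 = 2
So ω_3^5 = ω_3^2 = e^(-2πi·2/3)

ω_3^5 = ω_3^2 = -0.5000+0.8660i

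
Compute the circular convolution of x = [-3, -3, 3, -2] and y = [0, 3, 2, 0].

(x ⊛ y)[n] = Σ(m=0 to 3) x[m] · y[(n-m) mod 4]

Computing each output sample:
(x ⊛ y)[0] = 0
(x ⊛ y)[1] = -13
(x ⊛ y)[2] = -15
(x ⊛ y)[3] = 3

x ⊛ y = [0, -13, -15, 3]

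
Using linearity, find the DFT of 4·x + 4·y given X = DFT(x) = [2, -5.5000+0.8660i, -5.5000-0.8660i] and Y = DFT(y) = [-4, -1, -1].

By linearity: DFT(4x + 4y) = 4·DFT(x) + 4·DFT(y)
= 4·[2, -5.5000+0.8660i, -5.5000-0.8660i] + 4·[-4, -1, -1]

Computing element-wise:
Z[0] = 4·(2) + 4·(-4) = -8
Z[1] = 4·(-5.5000+0.8660i) + 4·(-1) = -26.0000+3.4640i
Z[2] = 4·(-5.5000-0.8660i) + 4·(-1) = -26.0000-3.4640i

DFT(4x + 4y) = 4·X + 4·Y = [-8, -26.0000+3.4640i, -26.0000-3.4640i]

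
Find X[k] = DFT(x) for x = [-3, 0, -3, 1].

X[k] = Σ(n=0 to 3) x[n] · ω_4^(nk)
where ω_4 = e^(-2πi/4)

Computing each X[k]:
X[0] = -5
X[1] = 1i
X[2] = -7
X[3] = -1i

X = [-5, 1i, -7, -1i]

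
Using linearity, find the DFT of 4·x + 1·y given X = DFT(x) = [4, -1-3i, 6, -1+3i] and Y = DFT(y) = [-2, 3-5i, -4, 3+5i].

By linearity: DFT(4x + 1y) = 4·DFT(x) + 1·DFT(y)
= 4·[4, -1-3i, 6, -1+3i] + 1·[-2, 3-5i, -4, 3+5i]

Computing element-wise:
Z[0] = 4·(4) + 1·(-2) = 14
Z[1] = 4·(-1-3i) + 1·(3-5i) = -1-17i
Z[2] = 4·(6) + 1·(-4) = 20
Z[3] = 4·(-1+3i) + 1·(3+5i) = -1+17i

DFT(4x + 1y) = 4·X + 1·Y = [14, -1-17i, 20, -1+17i]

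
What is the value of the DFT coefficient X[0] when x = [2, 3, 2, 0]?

X[0] = Σ(n=0 to 3) x[n] · ω_4^0 = Σ x[n]
= (2) + (3) + (2) + (0)

X[0] = 7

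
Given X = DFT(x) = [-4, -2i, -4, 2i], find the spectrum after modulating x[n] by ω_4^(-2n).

Modulation property: DFT(ω_4^(-2n)·x[n]) = X[(k-2) mod 4], so circularly shift X by 2 positions.

X[k-2] = [-4, 2i, -4, -2i]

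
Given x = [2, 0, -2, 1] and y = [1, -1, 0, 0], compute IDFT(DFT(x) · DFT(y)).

(x ⊛ y)[n] = Σ(m=0 to 3) x[m] · y[(n-m) mod 4]

Computing each output sample:
(x ⊛ y)[0] = 1
(x ⊛ y)[1] = -2
(x ⊛ y)[2] = -2
(x ⊛ y)[3] = 3

x ⊛ y = [1, -2, -2, 3]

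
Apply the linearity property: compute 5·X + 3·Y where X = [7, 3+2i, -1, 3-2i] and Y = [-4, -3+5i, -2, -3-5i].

By linearity: DFT(5x + 3y) = 5·DFT(x) + 3·DFT(y)
= 5·[7, 3+2i, -1, 3-2i] + 3·[-4, -3+5i, -2, -3-5i]

Computing element-wise:
Z[0] = 5·(7) + 3·(-4) = 23
Z[1] = 5·(3+2i) + 3·(-3+5i) = 6+25i
Z[2] = 5·(-1) + 3·(-2) = -11
Z[3] = 5·(3-2i) + 3·(-3-5i) = 6-25i

DFT(5x + 3y) = 5·X + 3·Y = [23, 6+25i, -11, 6-25i]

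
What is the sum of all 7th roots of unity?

Sum of all nth roots of unity equals 0 for n > 1 (geometric series with r ≠ 1).

0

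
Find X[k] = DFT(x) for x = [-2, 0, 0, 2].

X[k] = Σ(n=0 to 3) x[n] · ω_4^(nk)
where ω_4 = e^(-2πi/4)

Computing each X[k]:
X[0] = 0
X[1] = -2+2i
X[2] = -4
X[3] = -2-2i

X = [0, -2+2i, -4, -2-2i]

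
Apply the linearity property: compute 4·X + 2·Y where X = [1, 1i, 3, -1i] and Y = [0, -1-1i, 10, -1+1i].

By linearity: DFT(4x + 2y) = 4·DFT(x) + 2·DFT(y)
= 4·[1, 1i, 3, -1i] + 2·[0, -1-1i, 10, -1+1i]

Computing element-wise:
Z[0] = 4·(1) + 2·(0) = 4
Z[1] = 4·(1i) + 2·(-1-1i) = -2+2i
Z[2] = 4·(3) + 2·(10) = 32
Z[3] = 4·(-1i) + 2·(-1+1i) = -2-2i

DFT(4x + 2y) = 4·X + 2·Y = [4, -2+2i, 32, -2-2i]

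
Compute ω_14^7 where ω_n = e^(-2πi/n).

ω_14^7 = e^(-2πi·7/14)
= cos(-2π·7/14) + i·sin(-2π·7/14)
= cos(-14π/14) + i·sin(-14π/14)

ω_14^7 = cos(-14π/14) + i·sin(-14π/14) = -1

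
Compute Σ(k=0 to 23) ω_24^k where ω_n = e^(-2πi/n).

Sum of all nth roots of unity equals 0 for n > 1 (geometric series with r ≠ 1).

0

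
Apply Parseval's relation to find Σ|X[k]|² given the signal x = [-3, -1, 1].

Parseval: Σ|x[n]|² = (1/N)Σ|X[k]|², so Σ|X[k]|² = N·Σ|x[n]|² = 3·11.0000

Σ|X[k]|² = N·Σ|x[n]|² = 3·11.0000 = 33.0000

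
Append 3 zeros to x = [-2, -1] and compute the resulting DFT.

Original 2-point DFT: [-3, -1]
Zero-padded 5-point DFT provides frequency interpolation.

DFT_5([x, 0, ...]) = [-3, -2.3090+0.9511i, -1.1910+0.5878i, -1.1910-0.5878i, -2.3090-0.9511i]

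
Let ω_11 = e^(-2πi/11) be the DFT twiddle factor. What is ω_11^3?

ω_11^3 = e^(-2πi·3/11)
= cos(-2π·3/11) + i·sin(-2π·3/11)
= cos(-6π/11) + i·sin(-6π/11)

ω_11^3 = cos(-6π/11) + i·sin(-6π/11) = -0.1423-0.9898i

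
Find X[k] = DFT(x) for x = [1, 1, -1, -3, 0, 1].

X[k] = Σ(n=0 to 5) x[n] · ω_6^(nk)
where ω_6 = e^(-2πi/6)

Computing each X[k]:
X[0] = -1
X[1] = 5.5000+0.8660i
X[2] = -2.5000-0.8660i
X[3] = 1
X[4] = -2.5000+0.8660i
X[5] = 5.5000-0.8660i

X = [-1, 5.5000+0.8660i, -2.5000-0.8660i, 1, -2.5000+0.8660i, 5.5000-0.8660i]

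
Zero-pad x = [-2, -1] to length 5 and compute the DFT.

Original 2-point DFT: [-3, -1]
Zero-padded 5-point DFT provides frequency interpolation.

DFT_5([x, 0, ...]) = [-3, -2.3090+0.9511i, -1.1910+0.5878i, -1.1910-0.5878i, -2.3090-0.9511i]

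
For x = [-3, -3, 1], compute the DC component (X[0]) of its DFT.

X[0] = Σ(n=0 to 2) x[n] · ω_3^0 = Σ x[n]
= (-3) + (-3) + (1)

X[0] = -5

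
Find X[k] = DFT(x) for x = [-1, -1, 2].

X[k] = Σ(n=0 to 2) x[n] · ω_3^(nk)
where ω_3 = e^(-2πi/3)

Computing each X[k]:
X[0] = 0
X[1] = -1.5000+2.5981i
X[2] = -1.5000-2.5981i

X = [0, -1.5000+2.5981i, -1.5000-2.5981i]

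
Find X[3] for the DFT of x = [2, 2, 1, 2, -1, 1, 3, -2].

X[3] = Σ(n=0 to 7) x[n] · ω_8^(3n) where ω_8 = e^(-2πi/8)
= (2)·ω_8^0 + (2)·ω_8^3 + (1)·ω_8^6 + (2)·ω_8^9 + (-1)·ω_8^12 + (1)·ω_8^15 + (3)·ω_8^18 + (-2)·ω_8^21

X[3] = 5.1213-5.5355i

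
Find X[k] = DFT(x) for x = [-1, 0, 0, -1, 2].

X[k] = Σ(n=0 to 4) x[n] · ω_5^(nk)
where ω_5 = e^(-2πi/5)

Computing each X[k]:
X[0] = 0
X[1] = 0.4271+1.3143i
X[2] = -2.9271+2.1266i
X[3] = -2.9271-2.1266i
X[4] = 0.4271-1.3143i

X = [0, 0.4271+1.3143i, -2.9271+2.1266i, -2.9271-2.1266i, 0.4271-1.3143i]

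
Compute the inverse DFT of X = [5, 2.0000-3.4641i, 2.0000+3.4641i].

x[n] = (1/3) Σ(k=0 to 2) X[k] · e^(2πikn/3)

Computing each x[n]:
x[0] = 3
x[1] = 3
x[2] = -1

x = [3, 3, -1]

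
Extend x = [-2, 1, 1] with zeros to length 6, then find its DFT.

Original 3-point DFT: [0, -3, -3]
Zero-padded 6-point DFT provides frequency interpolation.

DFT_6([x, 0, ...]) = [0, -2.0000-1.7321i, -3, -2, -3, -2.0000+1.7321i]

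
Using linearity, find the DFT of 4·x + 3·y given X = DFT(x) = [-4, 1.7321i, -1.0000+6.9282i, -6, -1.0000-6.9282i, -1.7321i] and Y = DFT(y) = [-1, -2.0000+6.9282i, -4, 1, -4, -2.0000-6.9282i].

By linearity: DFT(4x + 3y) = 4·DFT(x) + 3·DFT(y)
= 4·[-4, 1.7321i, -1.0000+6.9282i, -6, -1.0000-6.9282i, -1.7321i] + 3·[-1, -2.0000+6.9282i, -4, 1, -4, -2.0000-6.9282i]

Computing element-wise:
Z[0] = 4·(-4) + 3·(-1) = -19
Z[1] = 4·(1.7321i) + 3·(-2.0000+6.9282i) = -6.0000+27.7130i
Z[2] = 4·(-1.0000+6.9282i) + 3·(-4) = -16.0000+27.7128i
Z[3] = 4·(-6) + 3·(1) = -21
Z[4] = 4·(-1.0000-6.9282i) + 3·(-4) = -16.0000-27.7128i
Z[5] = 4·(-1.7321i) + 3·(-2.0000-6.9282i) = -6.0000-27.7130i

DFT(4x + 3y) = 4·X + 3·Y = [-19, -6.0000+27.7130i, -16.0000+27.7128i, -21, -16.0000-27.7128i, -6.0000-27.7130i]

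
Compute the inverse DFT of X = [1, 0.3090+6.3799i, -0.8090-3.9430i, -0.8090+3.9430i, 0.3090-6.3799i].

x[n] = (1/5) Σ(k=0 to 4) X[k] · e^(2πikn/5)

Computing each x[n]:
x[0] = 0
x[1] = -1
x[2] = -3
x[3] = 3
x[4] = 2

x = [0, -1, -3, 3, 2]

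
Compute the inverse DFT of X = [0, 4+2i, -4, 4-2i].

x[n] = (1/4) Σ(k=0 to 3) X[k] · e^(2πikn/4)

Computing each x[n]:
x[0] = 1
x[1] = 0
x[2] = -3
x[3] = 2

x = [1, 0, -3, 2]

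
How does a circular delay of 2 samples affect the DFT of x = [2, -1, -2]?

Time shift by 2: X_shifted[k] = ω_3^(2k) · X[k]
Shifted x = [-1, -2, 2]

DFT(x[n-2]) = [-1, -1.0000+3.4641i, -1.0000-3.4641i]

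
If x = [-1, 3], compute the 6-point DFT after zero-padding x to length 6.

Original 2-point DFT: [2, -4]
Zero-padded 6-point DFT provides frequency interpolation.

DFT_6([x, 0, ...]) = [2, 0.5000-2.5981i, -2.5000-2.5981i, -4, -2.5000+2.5981i, 0.5000+2.5981i]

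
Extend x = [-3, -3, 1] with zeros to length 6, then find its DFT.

Original 3-point DFT: [-5, -2.0000+3.4641i, -2.0000-3.4641i]
Zero-padded 6-point DFT provides frequency interpolation.

DFT_6([x, 0, ...]) = [-5, -5.0000+1.7321i, -2.0000+3.4641i, 1, -2.0000-3.4641i, -5.0000-1.7321i]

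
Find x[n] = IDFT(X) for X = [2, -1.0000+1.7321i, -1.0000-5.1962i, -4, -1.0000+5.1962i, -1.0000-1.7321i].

x[n] = (1/6) Σ(k=0 to 5) X[k] · e^(2πikn/6)

Computing each x[n]:
x[0] = -1
x[1] = 2
x[2] = -2
x[3] = 1
x[4] = 2
x[5] = 0

x = [-1, 2, -2, 1, 2, 0]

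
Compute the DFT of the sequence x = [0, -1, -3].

X[k] = Σ(n=0 to 2) x[n] · ω_3^(nk)
where ω_3 = e^(-2πi/3)

Computing each X[k]:
X[0] = -4
X[1] = 2.0000-1.7321i
X[2] = 2.0000+1.7321i

X = [-4, 2.0000-1.7321i, 2.0000+1.7321i]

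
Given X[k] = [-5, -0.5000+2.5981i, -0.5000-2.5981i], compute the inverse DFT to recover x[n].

x[n] = (1/3) Σ(k=0 to 2) X[k] · e^(2πikn/3)

Computing each x[n]:
x[0] = -2
x[1] = -3
x[2] = 0

x = [-2, -3, 0]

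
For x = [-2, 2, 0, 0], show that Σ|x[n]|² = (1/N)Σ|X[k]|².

Time domain:
Σ|x[n]|² = |-2|² + |2|² + |0|² + |0|² = 8.0000

Frequency domain:
(1/4)Σ|X[k]|² = (1/4)(|0|² + |-2-2i|² + |-4|² + |-2+2i|²) = (1/4)·32.0000 = 8.0000

Both sides agree, confirming Parseval's theorem.

Σ|x[n]|² = (1/N)Σ|X[k]|² = 8.0000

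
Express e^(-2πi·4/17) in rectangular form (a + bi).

ω_17^4 = e^(-2πi·4/17)
= cos(-2π·4/17) + i·sin(-2π·4/17)
= cos(-8π/17) + i·sin(-8π/17)

ω_17^4 = cos(-8π/17) + i·sin(-8π/17) = 0.0923-0.9957i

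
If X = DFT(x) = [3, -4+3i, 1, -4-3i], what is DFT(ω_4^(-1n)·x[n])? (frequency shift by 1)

Modulation property: DFT(ω_4^(-1n)·x[n]) = X[(k-1) mod 4], so circularly shift X by 1 positions.

X[k-1] = [-4-3i, 3, -4+3i, 1]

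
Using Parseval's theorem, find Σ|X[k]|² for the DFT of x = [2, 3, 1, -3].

Parseval: Σ|x[n]|² = (1/N)Σ|X[k]|², so Σ|X[k]|² = N·Σ|x[n]|² = 4·23.0000

Σ|X[k]|² = N·Σ|x[n]|² = 4·23.0000 = 92.0000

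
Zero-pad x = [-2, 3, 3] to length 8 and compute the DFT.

Original 3-point DFT: [4, -5, -5]
Zero-padded 8-point DFT provides frequency interpolation.

DFT_8([x, 0, ...]) = [4, 0.1213-5.1213i, -5-3i, -4.1213+0.8787i, -2, -4.1213-0.8787i, -5+3i, 0.1213+5.1213i]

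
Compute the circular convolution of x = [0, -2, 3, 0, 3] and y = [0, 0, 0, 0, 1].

(x ⊛ y)[n] = Σ(m=0 to 4) x[m] · y[(n-m) mod 5]

Computing each output sample:
(x ⊛ y)[0] = -2
(x ⊛ y)[1] = 3
(x ⊛ y)[2] = 0
(x ⊛ y)[3] = 3
(x ⊛ y)[4] = 0

x ⊛ y = [-2, 3, 0, 3, 0]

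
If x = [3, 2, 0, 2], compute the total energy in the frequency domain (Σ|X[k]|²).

Parseval: Σ|x[n]|² = (1/N)Σ|X[k]|², so Σ|X[k]|² = N·Σ|x[n]|² = 4·17.0000

Σ|X[k]|² = N·Σ|x[n]|² = 4·17.0000 = 68.0000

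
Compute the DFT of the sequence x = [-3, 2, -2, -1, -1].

X[k] = Σ(n=0 to 4) x[n] · ω_5^(nk)
where ω_5 = e^(-2πi/5)

Computing each X[k]:
X[0] = -5
X[1] = -0.2639-2.2654i
X[2] = -4.7361-2.7144i
X[3] = -4.7361+2.7144i
X[4] = -0.2639+2.2654i

X = [-5, -0.2639-2.2654i, -4.7361-2.7144i, -4.7361+2.7144i, -0.2639+2.2654i]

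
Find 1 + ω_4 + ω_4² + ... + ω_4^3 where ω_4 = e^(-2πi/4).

Sum of all nth roots of unity equals 0 for n > 1 (geometric series with r ≠ 1).

0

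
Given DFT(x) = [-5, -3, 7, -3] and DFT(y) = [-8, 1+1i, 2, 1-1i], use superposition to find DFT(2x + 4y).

By linearity: DFT(2x + 4y) = 2·DFT(x) + 4·DFT(y)
= 2·[-5, -3, 7, -3] + 4·[-8, 1+1i, 2, 1-1i]

Computing element-wise:
Z[0] = 2·(-5) + 4·(-8) = -42
Z[1] = 2·(-3) + 4·(1+1i) = -2+4i
Z[2] = 2·(7) + 4·(2) = 22
Z[3] = 2·(-3) + 4·(1-1i) = -2-4i

DFT(2x + 4y) = 2·X + 4·Y = [-42, -2+4i, 22, -2-4i]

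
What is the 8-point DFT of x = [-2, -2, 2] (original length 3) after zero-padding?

Original 3-point DFT: [-2, -2.0000+3.4641i, -2.0000-3.4641i]
Zero-padded 8-point DFT provides frequency interpolation.

DFT_8([x, 0, ...]) = [-2, -3.4142-0.5858i, -4+2i, -0.5858+3.4142i, 2, -0.5858-3.4142i, -4-2i, -3.4142+0.5858i]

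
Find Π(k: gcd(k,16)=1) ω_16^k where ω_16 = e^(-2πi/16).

The primitive 16th roots of unity are ω_16^k for k coprime to 16: k ∈ {1, 3, 5, 7, 9, 11, 13, 15}
Their product equals the constant term of the cyclotomic polynomial Φ_16(x) up to sign.
For n ≥ 3, the product of all primitive nth roots of unity is 1. (For n=1 it is 1; for n=2 it is -1.)

1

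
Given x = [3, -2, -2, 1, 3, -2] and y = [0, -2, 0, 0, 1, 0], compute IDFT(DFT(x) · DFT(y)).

(x ⊛ y)[n] = Σ(m=0 to 5) x[m] · y[(n-m) mod 6]

Computing each output sample:
(x ⊛ y)[0] = 2
(x ⊛ y)[1] = -5
(x ⊛ y)[2] = 7
(x ⊛ y)[3] = 2
(x ⊛ y)[4] = 1
(x ⊛ y)[5] = -8

x ⊛ y = [2, -5, 7, 2, 1, -8]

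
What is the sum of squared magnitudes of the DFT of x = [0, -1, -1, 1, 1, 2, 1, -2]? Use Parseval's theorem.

Parseval: Σ|x[n]|² = (1/N)Σ|X[k]|², so Σ|X[k]|² = N·Σ|x[n]|² = 8·13.0000

Σ|X[k]|² = N·Σ|x[n]|² = 8·13.0000 = 104.0000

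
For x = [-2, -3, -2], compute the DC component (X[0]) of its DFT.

X[0] = Σ(n=0 to 2) x[n] · ω_3^0 = Σ x[n]
= (-2) + (-3) + (-2)

X[0] = -7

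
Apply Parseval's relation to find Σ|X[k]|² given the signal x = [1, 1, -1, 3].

Parseval: Σ|x[n]|² = (1/N)Σ|X[k]|², so Σ|X[k]|² = N·Σ|x[n]|² = 4·12.0000

Σ|X[k]|² = N·Σ|x[n]|² = 4·12.0000 = 48.0000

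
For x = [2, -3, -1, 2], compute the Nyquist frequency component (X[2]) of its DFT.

X[2] = Σ(n=0 to 3) x[n] · ω_4^(2n) where ω_4 = e^(-2πi/4)
= (2)·ω_4^0 + (-3)·ω_4^2 + (-1)·ω_4^4 + (2)·ω_4^6

X[2] = 2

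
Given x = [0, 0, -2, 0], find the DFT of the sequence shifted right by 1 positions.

Time shift by 1: X_shifted[k] = ω_4^(1k) · X[k]
Shifted x = [0, 0, 0, -2]

DFT(x[n-1]) = [-2, -2i, 2, 2i]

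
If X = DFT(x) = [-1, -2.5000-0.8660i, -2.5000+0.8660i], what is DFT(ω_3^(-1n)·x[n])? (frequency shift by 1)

Modulation property: DFT(ω_3^(-1n)·x[n]) = X[(k-1) mod 3], so circularly shift X by 1 positions.

X[k-1] = [-2.5000+0.8660i, -1, -2.5000-0.8660i]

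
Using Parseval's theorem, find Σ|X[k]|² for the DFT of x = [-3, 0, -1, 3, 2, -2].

Parseval: Σ|x[n]|² = (1/N)Σ|X[k]|², so Σ|X[k]|² = N·Σ|x[n]|² = 6·27.0000

Σ|X[k]|² = N·Σ|x[n]|² = 6·27.0000 = 162.0000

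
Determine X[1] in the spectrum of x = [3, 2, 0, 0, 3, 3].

X[1] = Σ(n=0 to 5) x[n] · ω_6^(1n) where ω_6 = e^(-2πi/6)
= (3)·ω_6^0 + (2)·ω_6^1 + (0)·ω_6^2 + (0)·ω_6^3 + (3)·ω_6^4 + (3)·ω_6^5

X[1] = 4.0000+3.4641i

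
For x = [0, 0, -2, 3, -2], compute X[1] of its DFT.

X[1] = Σ(n=0 to 4) x[n] · ω_5^(1n) where ω_5 = e^(-2πi/5)
= (0)·ω_5^0 + (0)·ω_5^1 + (-2)·ω_5^2 + (3)·ω_5^3 + (-2)·ω_5^4

X[1] = -1.4271+1.0368i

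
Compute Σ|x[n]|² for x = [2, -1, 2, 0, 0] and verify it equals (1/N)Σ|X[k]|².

Time domain:
Σ|x[n]|² = |2|² + |-1|² + |2|² + |0|² + |0|² = 9.0000

Frequency domain:
(1/5)Σ|X[k]|² = (1/5)(|3|² + |0.0729-0.2245i|² + |3.4271+2.4899i|² + |3.4271-2.4899i|² + |0.0729+0.2245i|²) = (1/5)·45.0000 = 9.0000

Both sides agree, confirming Parseval's theorem.

Σ|x[n]|² = (1/N)Σ|X[k]|² = 9.0000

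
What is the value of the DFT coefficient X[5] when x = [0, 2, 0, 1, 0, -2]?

X[5] = Σ(n=0 to 5) x[n] · ω_6^(5n) where ω_6 = e^(-2πi/6)
= (0)·ω_6^0 + (2)·ω_6^5 + (0)·ω_6^10 + (1)·ω_6^15 + (0)·ω_6^20 + (-2)·ω_6^25

X[5] = -1.0000+3.4641i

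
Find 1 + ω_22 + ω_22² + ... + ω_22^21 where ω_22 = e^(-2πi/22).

Sum of all nth roots of unity equals 0 for n > 1 (geometric series with r ≠ 1).

0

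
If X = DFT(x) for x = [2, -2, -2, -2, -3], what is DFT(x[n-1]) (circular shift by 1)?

Time shift by 1: X_shifted[k] = ω_5^(1k) · X[k]
Shifted x = [-3, 2, -2, -2, -2]

DFT(x[n-1]) = [-7, 0.2361-3.8042i, -4.2361-2.3511i, -4.2361+2.3511i, 0.2361+3.8042i]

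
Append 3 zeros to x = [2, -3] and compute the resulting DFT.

Original 2-point DFT: [-1, 5]
Zero-padded 5-point DFT provides frequency interpolation.

DFT_5([x, 0, ...]) = [-1, 1.0729+2.8532i, 4.4271+1.7634i, 4.4271-1.7634i, 1.0729-2.8532i]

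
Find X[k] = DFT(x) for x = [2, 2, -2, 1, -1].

X[k] = Σ(n=0 to 4) x[n] · ω_5^(nk)
where ω_5 = e^(-2πi/5)

Computing each X[k]:
X[0] = 2
X[1] = 3.1180-1.0898i
X[2] = 0.8820-4.6165i
X[3] = 0.8820+4.6165i
X[4] = 3.1180+1.0898i

X = [2, 3.1180-1.0898i, 0.8820-4.6165i, 0.8820+4.6165i, 3.1180+1.0898i]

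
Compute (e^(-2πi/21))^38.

Since ω_21^21 = 1, powers reduce modulo 21.
38 mod 21 = 17
So ω_21^38 = ω_21^17 = e^(-2πi·17/21)

ω_21^38 = ω_21^17 = 0.3653+0.9309i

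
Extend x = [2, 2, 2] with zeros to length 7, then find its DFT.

Original 3-point DFT: [6, 0, 0]
Zero-padded 7-point DFT provides frequency interpolation.

DFT_7([x, 0, ...]) = [6, 2.8019-3.5135i, -0.2470-1.0821i, 1.4450+0.6959i, 1.4450-0.6959i, -0.2470+1.0821i, 2.8019+3.5135i]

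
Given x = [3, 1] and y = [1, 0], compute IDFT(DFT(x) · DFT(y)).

(x ⊛ y)[n] = Σ(m=0 to 1) x[m] · y[(n-m) mod 2]

Computing each output sample:
(x ⊛ y)[0] = 3
(x ⊛ y)[1] = 1

x ⊛ y = [3, 1]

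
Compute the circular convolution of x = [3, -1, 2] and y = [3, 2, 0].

(x ⊛ y)[n] = Σ(m=0 to 2) x[m] · y[(n-m) mod 3]

Computing each output sample:
(x ⊛ y)[0] = 13
(x ⊛ y)[1] = 3
(x ⊛ y)[2] = 4

x ⊛ y = [13, 3, 4]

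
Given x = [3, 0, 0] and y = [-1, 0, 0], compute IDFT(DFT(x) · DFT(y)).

(x ⊛ y)[n] = Σ(m=0 to 2) x[m] · y[(n-m) mod 3]

Computing each output sample:
(x ⊛ y)[0] = -3
(x ⊛ y)[1] = 0
(x ⊛ y)[2] = 0

x ⊛ y = [-3, 0, 0]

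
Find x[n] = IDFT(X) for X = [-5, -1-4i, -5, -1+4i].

x[n] = (1/4) Σ(k=0 to 3) X[k] · e^(2πikn/4)

Computing each x[n]:
x[0] = -3
x[1] = 2
x[2] = -2
x[3] = -2

x = [-3, 2, -2, -2]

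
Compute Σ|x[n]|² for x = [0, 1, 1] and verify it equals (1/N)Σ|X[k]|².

Time domain:
Σ|x[n]|² = |0|² + |1|² + |1|² = 2.0000

Frequency domain:
(1/3)Σ|X[k]|² = (1/3)(|2|² + |-1|² + |-1|²) = (1/3)·6.0000 = 2.0000

Both sides agree, confirming Parseval's theorem.

Σ|x[n]|² = (1/N)Σ|X[k]|² = 2.0000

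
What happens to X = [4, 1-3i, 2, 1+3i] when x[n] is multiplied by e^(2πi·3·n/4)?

Modulation property: DFT(ω_4^(-3n)·x[n]) = X[(k-3) mod 4], so circularly shift X by 3 positions.

X[k-3] = [1-3i, 2, 1+3i, 4]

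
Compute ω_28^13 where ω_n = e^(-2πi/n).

ω_28^13 = e^(-2πi·13/28)
= cos(-2π·13/28) + i·sin(-2π·13/28)
= cos(-26π/28) + i·sin(-26π/28)

ω_28^13 = cos(-26π/28) + i·sin(-26π/28) = -0.9749-0.2225i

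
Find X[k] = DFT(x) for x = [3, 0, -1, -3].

X[k] = Σ(n=0 to 3) x[n] · ω_4^(nk)
where ω_4 = e^(-2πi/4)

Computing each X[k]:
X[0] = -1
X[1] = 4-3i
X[2] = 5
X[3] = 4+3i

X = [-1, 4-3i, 5, 4+3i]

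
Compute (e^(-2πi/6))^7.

Since ω_6^6 = 1, powers reduce modulo 6.
7 mod 6 = 1
So ω_6^7 = ω_6^1 = e^(-2πi·1/6)

ω_6^7 = ω_6^1 = 0.5000-0.8660i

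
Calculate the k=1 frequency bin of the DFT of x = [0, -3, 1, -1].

X[1] = Σ(n=0 to 3) x[n] · ω_4^(1n) where ω_4 = e^(-2πi/4)
= (0)·ω_4^0 + (-3)·ω_4^1 + (1)·ω_4^2 + (-1)·ω_4^3

X[1] = -1+2i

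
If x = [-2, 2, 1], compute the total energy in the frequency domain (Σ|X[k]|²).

Parseval: Σ|x[n]|² = (1/N)Σ|X[k]|², so Σ|X[k]|² = N·Σ|x[n]|² = 3·9.0000

Σ|X[k]|² = N·Σ|x[n]|² = 3·9.0000 = 27.0000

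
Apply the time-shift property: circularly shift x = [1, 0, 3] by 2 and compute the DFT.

Time shift by 2: X_shifted[k] = ω_3^(2k) · X[k]
Shifted x = [0, 3, 1]

DFT(x[n-2]) = [4, -2.0000-1.7321i, -2.0000+1.7321i]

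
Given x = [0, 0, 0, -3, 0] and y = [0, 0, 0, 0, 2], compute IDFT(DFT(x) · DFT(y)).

(x ⊛ y)[n] = Σ(m=0 to 4) x[m] · y[(n-m) mod 5]

Computing each output sample:
(x ⊛ y)[0] = 0
(x ⊛ y)[1] = 0
(x ⊛ y)[2] = -6
(x ⊛ y)[3] = 0
(x ⊛ y)[4] = 0

x ⊛ y = [0, 0, -6, 0, 0]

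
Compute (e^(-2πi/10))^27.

Since ω_10^10 = 1, powers reduce modulo 10.
27 mod 10 = 7
So ω_10^27 = ω_10^7 = e^(-2πi·7/10)

ω_10^27 = ω_10^7 = -0.3090+0.9511i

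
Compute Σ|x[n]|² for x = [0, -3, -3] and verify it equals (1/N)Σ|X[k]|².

Time domain:
Σ|x[n]|² = |0|² + |-3|² + |-3|² = 18.0000

Frequency domain:
(1/3)Σ|X[k]|² = (1/3)(|-6|² + |3|² + |3|²) = (1/3)·54.0000 = 18.0000

Both sides agree, confirming Parseval's theorem.

Σ|x[n]|² = (1/N)Σ|X[k]|² = 18.0000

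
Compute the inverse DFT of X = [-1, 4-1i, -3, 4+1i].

x[n] = (1/4) Σ(k=0 to 3) X[k] · e^(2πikn/4)

Computing each x[n]:
x[0] = 1
x[1] = 1
x[2] = -3
x[3] = 0

x = [1, 1, -3, 0]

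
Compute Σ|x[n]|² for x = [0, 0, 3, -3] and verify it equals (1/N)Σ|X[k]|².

Time domain:
Σ|x[n]|² = |0|² + |0|² + |3|² + |-3|² = 18.0000

Frequency domain:
(1/4)Σ|X[k]|² = (1/4)(|0|² + |-3-3i|² + |6|² + |-3+3i|²) = (1/4)·72.0000 = 18.0000

Both sides agree, confirming Parseval's theorem.

Σ|x[n]|² = (1/N)Σ|X[k]|² = 18.0000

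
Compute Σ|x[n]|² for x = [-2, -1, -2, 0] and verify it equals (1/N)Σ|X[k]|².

Time domain:
Σ|x[n]|² = |-2|² + |-1|² + |-2|² + |0|² = 9.0000

Frequency domain:
(1/4)Σ|X[k]|² = (1/4)(|-5|² + |1i|² + |-3|² + |-1i|²) = (1/4)·36.0000 = 9.0000

Both sides agree, confirming Parseval's theorem.

Σ|x[n]|² = (1/N)Σ|X[k]|² = 9.0000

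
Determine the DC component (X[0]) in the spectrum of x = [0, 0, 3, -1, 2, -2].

X[0] = Σ(n=0 to 5) x[n] · ω_6^0 = Σ x[n]
= (0) + (0) + (3) + (-1) + (2) + (-2)

X[0] = 2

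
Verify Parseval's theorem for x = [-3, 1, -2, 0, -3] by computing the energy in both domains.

Time domain:
Σ|x[n]|² = |-3|² + |1|² + |-2|² + |0|² + |-3|² = 23.0000

Frequency domain:
(1/5)Σ|X[k]|² = (1/5)(|-7|² + |-2.0000-2.6287i|² + |-2.0000-4.2533i|² + |-2.0000+4.2533i|² + |-2.0000+2.6287i|²) = (1/5)·115.0000 = 23.0000

Both sides agree, confirming Parseval's theorem.

Σ|x[n]|² = (1/N)Σ|X[k]|² = 23.0000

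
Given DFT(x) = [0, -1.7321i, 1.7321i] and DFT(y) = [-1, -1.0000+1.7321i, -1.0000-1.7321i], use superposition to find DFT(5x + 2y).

By linearity: DFT(5x + 2y) = 5·DFT(x) + 2·DFT(y)
= 5·[0, -1.7321i, 1.7321i] + 2·[-1, -1.0000+1.7321i, -1.0000-1.7321i]

Computing element-wise:
Z[0] = 5·(0) + 2·(-1) = -2
Z[1] = 5·(-1.7321i) + 2·(-1.0000+1.7321i) = -2.0000-5.1963i
Z[2] = 5·(1.7321i) + 2·(-1.0000-1.7321i) = -2.0000+5.1963i

DFT(5x + 2y) = 5·X + 2·Y = [-2, -2.0000-5.1963i, -2.0000+5.1963i]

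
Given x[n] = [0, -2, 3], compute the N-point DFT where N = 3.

X[k] = Σ(n=0 to 2) x[n] · ω_3^(nk)
where ω_3 = e^(-2πi/3)

Computing each X[k]:
X[0] = 1
X[1] = -0.5000+4.3301i
X[2] = -0.5000-4.3301i

X = [1, -0.5000+4.3301i, -0.5000-4.3301i]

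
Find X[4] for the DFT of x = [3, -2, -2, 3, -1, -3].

X[4] = Σ(n=0 to 5) x[n] · ω_6^(4n) where ω_6 = e^(-2πi/6)
= (3)·ω_6^0 + (-2)·ω_6^4 + (-2)·ω_6^8 + (3)·ω_6^12 + (-1)·ω_6^16 + (-3)·ω_6^20

X[4] = 10.0000+1.7321i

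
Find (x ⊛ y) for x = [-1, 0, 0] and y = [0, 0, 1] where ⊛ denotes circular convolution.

(x ⊛ y)[n] = Σ(m=0 to 2) x[m] · y[(n-m) mod 3]

Computing each output sample:
(x ⊛ y)[0] = 0
(x ⊛ y)[1] = 0
(x ⊛ y)[2] = -1

x ⊛ y = [0, 0, -1]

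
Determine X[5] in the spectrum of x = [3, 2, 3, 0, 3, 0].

X[5] = Σ(n=0 to 5) x[n] · ω_6^(5n) where ω_6 = e^(-2πi/6)
= (3)·ω_6^0 + (2)·ω_6^5 + (3)·ω_6^10 + (0)·ω_6^15 + (3)·ω_6^20 + (0)·ω_6^25

X[5] = 1.0000+1.7321i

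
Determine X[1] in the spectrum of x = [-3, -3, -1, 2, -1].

X[1] = Σ(n=0 to 4) x[n] · ω_5^(1n) where ω_5 = e^(-2πi/5)
= (-3)·ω_5^0 + (-3)·ω_5^1 + (-1)·ω_5^2 + (2)·ω_5^3 + (-1)·ω_5^4

X[1] = -5.0451+3.6655i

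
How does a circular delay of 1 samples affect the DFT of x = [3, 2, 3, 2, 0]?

Time shift by 1: X_shifted[k] = ω_5^(1k) · X[k]
Shifted x = [0, 3, 2, 3, 2]

DFT(x[n-1]) = [10, -2.5000-0.3633i, -2.5000-1.5388i, -2.5000+1.5388i, -2.5000+0.3633i]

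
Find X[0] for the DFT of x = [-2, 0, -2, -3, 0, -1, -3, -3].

X[0] = Σ(n=0 to 7) x[n] · ω_8^0 = Σ x[n]
= (-2) + (0) + (-2) + (-3) + (0) + (-1) + (-3) + (-3)

X[0] = -14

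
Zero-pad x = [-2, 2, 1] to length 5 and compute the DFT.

Original 3-point DFT: [1, -3.5000-0.8660i, -3.5000+0.8660i]
Zero-padded 5-point DFT provides frequency interpolation.

DFT_5([x, 0, ...]) = [1, -2.1910-2.4899i, -3.3090-0.2245i, -3.3090+0.2245i, -2.1910+2.4899i]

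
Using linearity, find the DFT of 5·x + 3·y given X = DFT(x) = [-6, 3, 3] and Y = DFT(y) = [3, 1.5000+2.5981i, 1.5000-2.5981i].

By linearity: DFT(5x + 3y) = 5·DFT(x) + 3·DFT(y)
= 5·[-6, 3, 3] + 3·[3, 1.5000+2.5981i, 1.5000-2.5981i]

Computing element-wise:
Z[0] = 5·(-6) + 3·(3) = -21
Z[1] = 5·(3) + 3·(1.5000+2.5981i) = 19.5000+7.7943i
Z[2] = 5·(3) + 3·(1.5000-2.5981i) = 19.5000-7.7943i

DFT(5x + 3y) = 5·X + 3·Y = [-21, 19.5000+7.7943i, 19.5000-7.7943i]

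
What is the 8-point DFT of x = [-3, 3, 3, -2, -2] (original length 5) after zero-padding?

Original 5-point DFT: [-1, -3.5000-7.6942i, -3.5000+1.8164i, -3.5000-1.8164i, -3.5000+7.6942i]
Zero-padded 8-point DFT provides frequency interpolation.

DFT_8([x, 0, ...]) = [-1, 2.5355-3.7071i, -8-5i, -4.5355+2.2929i, -3, -4.5355-2.2929i, -8+5i, 2.5355+3.7071i]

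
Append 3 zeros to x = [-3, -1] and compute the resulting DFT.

Original 2-point DFT: [-4, -2]
Zero-padded 5-point DFT provides frequency interpolation.

DFT_5([x, 0, ...]) = [-4, -3.3090+0.9511i, -2.1910+0.5878i, -2.1910-0.5878i, -3.3090-0.9511i]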